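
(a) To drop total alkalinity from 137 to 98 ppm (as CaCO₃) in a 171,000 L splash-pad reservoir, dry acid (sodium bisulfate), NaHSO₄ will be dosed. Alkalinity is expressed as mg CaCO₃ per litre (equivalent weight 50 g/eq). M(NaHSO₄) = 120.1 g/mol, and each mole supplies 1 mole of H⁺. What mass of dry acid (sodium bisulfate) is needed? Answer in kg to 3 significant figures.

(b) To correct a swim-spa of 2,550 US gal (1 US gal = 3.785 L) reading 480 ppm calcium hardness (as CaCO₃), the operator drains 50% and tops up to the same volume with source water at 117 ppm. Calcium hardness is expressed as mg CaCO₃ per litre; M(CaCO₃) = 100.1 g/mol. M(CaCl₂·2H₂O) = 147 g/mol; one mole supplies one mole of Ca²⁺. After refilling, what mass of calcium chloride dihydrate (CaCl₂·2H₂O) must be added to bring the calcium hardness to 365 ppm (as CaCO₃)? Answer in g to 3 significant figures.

(a) Alkalinity to neutralize: (137 − 98) = 39 mg/L as CaCO₃ × 171,000 L = 6669 g as CaCO₃.
(a) Equivalents of H⁺ required: 6669 ÷ 50 g/eq = 133.4 eq = 133.4 mol NaHSO₄.
(a) Mass of NaHSO₄: 133.4 × 120.1 = 16,020 g.

(b) Volume: 2,550 US gal × 3.785 L/gal = 9,652 L.
(b) After draining 50% and refilling: 480 × 0.50 + 117 × 0.50 = 298.5 ppm.
(b) Deficit to target: 365 − 298.5 = 66.5 mg/L.
(b) As CaCO₃: 66.5 mg/L × 9,652 L = 641.8 g; ÷ 100.1 = 6.412 mol Ca²⁺.
(b) Mass: 6.412 × 147 = 942.6 g.

(a) 16.0 kg; (b) 943 g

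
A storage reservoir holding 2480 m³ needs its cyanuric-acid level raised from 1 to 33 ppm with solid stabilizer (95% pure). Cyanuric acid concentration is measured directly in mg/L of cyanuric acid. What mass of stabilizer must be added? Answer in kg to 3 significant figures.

Volume: 2480 m³ = 2,480,000 L.
CYA to add: (33 − 1) = 32 mg/L × 2,480,000 L = 79,360 g cyanuric acid.
At 95% purity: 79,360 / 0.95 = 83,540 g product.

83.5 kg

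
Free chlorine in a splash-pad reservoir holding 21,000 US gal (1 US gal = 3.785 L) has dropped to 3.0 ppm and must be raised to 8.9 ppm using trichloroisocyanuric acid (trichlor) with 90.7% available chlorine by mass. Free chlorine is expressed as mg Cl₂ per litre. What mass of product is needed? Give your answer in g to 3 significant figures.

517 g

Volume: 21,000 US gal × 3.785 L/gal = 79,485 L.
Chlorine deficit: 8.9 − 3.0 = 5.9 ppm = 5.9 mg/L as Cl₂.
Cl₂ equivalent needed: 5.9 mg/L × 79,485 L = 469,000 mg = 469 g.
Product at 90.7% available chlorine: 469 / 0.907 = 517 g.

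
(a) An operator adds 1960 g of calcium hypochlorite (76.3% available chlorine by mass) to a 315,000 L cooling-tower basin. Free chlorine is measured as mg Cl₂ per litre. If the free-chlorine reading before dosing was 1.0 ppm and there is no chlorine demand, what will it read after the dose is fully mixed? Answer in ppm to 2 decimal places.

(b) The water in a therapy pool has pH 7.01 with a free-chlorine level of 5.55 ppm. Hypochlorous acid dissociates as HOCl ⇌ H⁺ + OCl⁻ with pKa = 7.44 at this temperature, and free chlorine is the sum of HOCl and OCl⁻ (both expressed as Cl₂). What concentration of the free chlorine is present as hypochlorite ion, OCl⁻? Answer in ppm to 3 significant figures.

(a) Available chlorine delivered: 1960 g × 0.763 = 1495 g as Cl₂.
(a) Concentration rise: 1495 g / 315,000 L = 4.748 mg/L = 4.75 ppm.
(a) Final FC: 1.0 + 4.75 = 5.75 ppm.

(b) [OCl⁻]/[HOCl] = 10^(pH − pKa) = 10^(7.01 − 7.44) = 10^-0.43 = 0.3715.
(b) Fraction as HOCl = 1 / (1 + 0.3715) = 0.7291.
(b) OCl⁻ = (1 − 0.7291) × 5.55 ppm = 1.503 ppm.

(a) 5.75 ppm; (b) 1.50 ppm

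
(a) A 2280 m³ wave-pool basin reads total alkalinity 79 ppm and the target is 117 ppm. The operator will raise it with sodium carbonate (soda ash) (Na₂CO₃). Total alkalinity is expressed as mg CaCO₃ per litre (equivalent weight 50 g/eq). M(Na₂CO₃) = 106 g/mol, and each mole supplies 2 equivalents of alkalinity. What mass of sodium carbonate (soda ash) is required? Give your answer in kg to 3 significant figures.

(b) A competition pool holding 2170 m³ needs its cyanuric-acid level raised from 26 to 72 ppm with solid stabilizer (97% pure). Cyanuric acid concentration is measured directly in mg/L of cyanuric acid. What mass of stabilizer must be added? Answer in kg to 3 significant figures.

(a) Volume: 2280 m³ = 2,280,000 L.
(a) Alkalinity to add: (117 − 79) = 38 mg/L as CaCO₃ × 2,280,000 L = 86,640 g as CaCO₃.
(a) Equivalents: 86,640 g ÷ 50 g/eq = 1733 eq.
(a) Each mole of Na₂CO₃ supplies 2 eq, so 1733 / 2 = 866.4 mol.
(a) Mass: 866.4 mol × 106 g/mol = 91,840 g.

(b) Volume: 2170 m³ = 2,170,000 L.
(b) CYA to add: (72 − 26) = 46 mg/L × 2,170,000 L = 99,820 g cyanuric acid.
(b) At 97% purity: 99,820 / 0.97 = 102,900 g product.

(a) 91.8 kg; (b) 103 kg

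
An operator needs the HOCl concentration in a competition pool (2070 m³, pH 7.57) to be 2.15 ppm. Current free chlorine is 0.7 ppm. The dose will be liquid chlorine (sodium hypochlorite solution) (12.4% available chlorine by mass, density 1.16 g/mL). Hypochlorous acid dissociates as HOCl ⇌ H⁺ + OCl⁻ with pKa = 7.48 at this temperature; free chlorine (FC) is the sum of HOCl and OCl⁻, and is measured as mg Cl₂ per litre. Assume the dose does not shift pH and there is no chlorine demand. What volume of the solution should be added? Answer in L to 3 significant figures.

58.9 L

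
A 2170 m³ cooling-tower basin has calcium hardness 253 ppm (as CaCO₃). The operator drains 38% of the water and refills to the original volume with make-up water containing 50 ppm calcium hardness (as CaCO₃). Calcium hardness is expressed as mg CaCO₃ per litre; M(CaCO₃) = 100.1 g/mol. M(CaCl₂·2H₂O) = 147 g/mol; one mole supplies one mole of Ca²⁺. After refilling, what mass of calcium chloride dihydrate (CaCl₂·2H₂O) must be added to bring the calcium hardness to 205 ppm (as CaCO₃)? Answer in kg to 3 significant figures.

92.9 kg

Volume: 2170 m³ = 2,170,000 L.
After draining 38% and refilling: 253 × 0.62 + 50 × 0.38 = 175.86 ppm.
Deficit to target: 205 − 175.86 = 29.14 mg/L.
As CaCO₃: 29.14 mg/L × 2,170,000 L = 63,230 g; ÷ 100.1 = 631.7 mol Ca²⁺.
Mass: 631.7 × 147 = 92,860 g.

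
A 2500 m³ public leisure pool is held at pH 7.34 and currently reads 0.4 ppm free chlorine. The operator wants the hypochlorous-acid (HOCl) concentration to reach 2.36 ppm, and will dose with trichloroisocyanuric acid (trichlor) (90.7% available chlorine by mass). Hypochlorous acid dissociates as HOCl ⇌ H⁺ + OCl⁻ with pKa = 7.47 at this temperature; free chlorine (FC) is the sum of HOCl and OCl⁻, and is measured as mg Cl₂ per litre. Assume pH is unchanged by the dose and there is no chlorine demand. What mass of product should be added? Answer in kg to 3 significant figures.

Volume: 2500 m³ = 2,500,000 L.
[OCl⁻]/[HOCl] = 10^(pH − pKa) = 10^(7.34 − 7.47) = 0.7413; fraction as HOCl = 1/(1 + 0.7413) = 0.5743.
Free chlorine required for 2.36 ppm HOCl: 2.36 / 0.5743 = 4.109 ppm.
FC to add: 4.109 − 0.4 = 3.709 mg/L as Cl₂.
Cl₂ equivalent: 3.709 mg/L × 2,500,000 L = 9274 g.
Product at 90.7% available Cl: 9274 / 0.907 = 10,220 g.

10.2 kg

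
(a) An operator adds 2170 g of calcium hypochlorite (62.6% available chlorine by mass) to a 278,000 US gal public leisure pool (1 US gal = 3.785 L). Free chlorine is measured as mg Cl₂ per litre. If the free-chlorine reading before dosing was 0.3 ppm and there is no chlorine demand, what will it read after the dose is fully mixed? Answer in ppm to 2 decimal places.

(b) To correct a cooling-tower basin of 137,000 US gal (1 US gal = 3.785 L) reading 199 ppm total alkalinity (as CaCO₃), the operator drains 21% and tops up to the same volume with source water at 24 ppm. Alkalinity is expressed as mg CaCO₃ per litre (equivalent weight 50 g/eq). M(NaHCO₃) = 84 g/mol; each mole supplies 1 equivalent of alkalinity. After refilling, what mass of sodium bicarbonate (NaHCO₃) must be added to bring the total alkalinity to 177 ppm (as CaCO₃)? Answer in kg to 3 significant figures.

(a) 1.59 ppm; (b) 12.8 kg

(a) Volume: 278,000 US gal × 3.785 L/gal = 1,052,230 L.
(a) Available chlorine delivered: 2170 g × 0.626 = 1358 g as Cl₂.
(a) Concentration rise: 1358 g / 1,052,230 L = 1.291 mg/L = 1.29 ppm.
(a) Final FC: 0.3 + 1.29 = 1.59 ppm.

(b) Volume: 137,000 US gal × 3.785 L/gal = 518,545 L.
(b) After draining 21% and refilling: 199 × 0.79 + 24 × 0.21 = 162.25 ppm.
(b) Deficit to target: 177 − 162.25 = 14.75 mg/L.
(b) As CaCO₃: 14.75 mg/L × 518,545 L = 7649 g; ÷ 50 g/eq ÷ 1 = 153 mol NaHCO₃.
(b) Mass: 153 × 84 = 12,850 g.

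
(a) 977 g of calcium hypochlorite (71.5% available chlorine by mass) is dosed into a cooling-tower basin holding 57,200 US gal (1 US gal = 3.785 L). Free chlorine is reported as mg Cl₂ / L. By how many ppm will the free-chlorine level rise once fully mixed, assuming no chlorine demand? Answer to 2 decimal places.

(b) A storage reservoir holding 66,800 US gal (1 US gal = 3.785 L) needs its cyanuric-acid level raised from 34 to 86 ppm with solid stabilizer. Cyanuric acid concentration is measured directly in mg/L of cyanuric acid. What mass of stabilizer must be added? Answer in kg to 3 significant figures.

(a) Volume: 57,200 US gal × 3.785 L/gal = 216,502 L.
(a) Available chlorine delivered: 977 g × 0.715 = 698.6 g as Cl₂.
(a) Concentration rise: 698.6 g / 216,502 L = 3.227 mg/L = 3.23 ppm.

(b) Volume: 66,800 US gal × 3.785 L/gal = 252,838 L.
(b) CYA to add: (86 − 34) = 52 mg/L × 252,838 L = 13,150 g cyanuric acid.

(a) 3.23 ppm; (b) 13.1 kg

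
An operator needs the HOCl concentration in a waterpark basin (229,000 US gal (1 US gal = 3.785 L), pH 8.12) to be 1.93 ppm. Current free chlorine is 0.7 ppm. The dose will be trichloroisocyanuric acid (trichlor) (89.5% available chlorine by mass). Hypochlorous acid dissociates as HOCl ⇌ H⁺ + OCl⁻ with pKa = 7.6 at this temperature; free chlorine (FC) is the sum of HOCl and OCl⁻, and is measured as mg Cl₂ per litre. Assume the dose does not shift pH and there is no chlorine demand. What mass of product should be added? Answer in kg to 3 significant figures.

7.38 kg

Volume: 229,000 US gal × 3.785 L/gal = 866,765 L.
[OCl⁻]/[HOCl] = 10^(pH − pKa) = 10^(8.12 − 7.6) = 3.311; fraction as HOCl = 1/(1 + 3.311) = 0.2319.
Free chlorine required for 1.93 ppm HOCl: 1.93 / 0.2319 = 8.321 ppm.
FC to add: 8.321 − 0.7 = 7.621 mg/L as Cl₂.
Cl₂ equivalent: 7.621 mg/L × 866,765 L = 6605 g.
Product at 89.5% available Cl: 6605 / 0.895 = 7380 g.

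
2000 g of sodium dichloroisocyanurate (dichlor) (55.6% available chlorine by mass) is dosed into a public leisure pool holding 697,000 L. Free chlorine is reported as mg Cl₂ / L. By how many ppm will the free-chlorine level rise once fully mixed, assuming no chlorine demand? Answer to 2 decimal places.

1.60 ppm

Available chlorine delivered: 2000 g × 0.556 = 1112 g as Cl₂.
Concentration rise: 1112 g / 697,000 L = 1.595 mg/L = 1.60 ppm.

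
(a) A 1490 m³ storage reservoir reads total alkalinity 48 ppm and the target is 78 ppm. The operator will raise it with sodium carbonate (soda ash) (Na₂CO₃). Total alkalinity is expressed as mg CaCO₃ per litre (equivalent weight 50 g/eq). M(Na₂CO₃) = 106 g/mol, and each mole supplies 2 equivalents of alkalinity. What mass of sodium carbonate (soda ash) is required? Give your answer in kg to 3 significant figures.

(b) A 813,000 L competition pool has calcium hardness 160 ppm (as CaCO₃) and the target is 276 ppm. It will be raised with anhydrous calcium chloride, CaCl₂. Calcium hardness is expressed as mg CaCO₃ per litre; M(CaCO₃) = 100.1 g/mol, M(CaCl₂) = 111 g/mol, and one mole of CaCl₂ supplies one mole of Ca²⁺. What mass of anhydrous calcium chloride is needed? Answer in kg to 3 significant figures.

(a) Volume: 1490 m³ = 1,490,000 L.
(a) Alkalinity to add: (78 − 48) = 30 mg/L as CaCO₃ × 1,490,000 L = 44,700 g as CaCO₃.
(a) Equivalents: 44,700 g ÷ 50 g/eq = 894 eq.
(a) Each mole of Na₂CO₃ supplies 2 eq, so 894 / 2 = 447 mol.
(a) Mass: 447 mol × 106 g/mol = 47,380 g.

(b) Hardness to add: (276 − 160) = 116 mg/L as CaCO₃ × 813,000 L = 94,310 g as CaCO₃.
(b) Moles of Ca²⁺ (1 mol Ca²⁺ ≡ 1 mol CaCO₃): 94,310 / 100.1 g/mol = 942.1 mol.
(b) Mass of CaCl₂: 942.1 × 111 = 104,600 g.

(a) 47.4 kg; (b) 105 kg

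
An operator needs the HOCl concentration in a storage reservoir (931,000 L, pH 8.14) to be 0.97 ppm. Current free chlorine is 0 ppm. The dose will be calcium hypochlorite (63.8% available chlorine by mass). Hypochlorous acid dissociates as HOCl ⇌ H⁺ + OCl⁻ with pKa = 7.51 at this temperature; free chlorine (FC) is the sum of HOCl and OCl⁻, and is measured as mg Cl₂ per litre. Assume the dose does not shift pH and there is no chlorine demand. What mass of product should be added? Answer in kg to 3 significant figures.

[OCl⁻]/[HOCl] = 10^(pH − pKa) = 10^(8.14 − 7.51) = 4.266; fraction as HOCl = 1/(1 + 4.266) = 0.1899.
Free chlorine required for 0.97 ppm HOCl: 0.97 / 0.1899 = 5.108 ppm.
FC to add: 5.108 − 0 = 5.108 mg/L as Cl₂.
Cl₂ equivalent: 5.108 mg/L × 931,000 L = 4755 g.
Product at 63.8% available Cl: 4755 / 0.638 = 7454 g.

7.45 kg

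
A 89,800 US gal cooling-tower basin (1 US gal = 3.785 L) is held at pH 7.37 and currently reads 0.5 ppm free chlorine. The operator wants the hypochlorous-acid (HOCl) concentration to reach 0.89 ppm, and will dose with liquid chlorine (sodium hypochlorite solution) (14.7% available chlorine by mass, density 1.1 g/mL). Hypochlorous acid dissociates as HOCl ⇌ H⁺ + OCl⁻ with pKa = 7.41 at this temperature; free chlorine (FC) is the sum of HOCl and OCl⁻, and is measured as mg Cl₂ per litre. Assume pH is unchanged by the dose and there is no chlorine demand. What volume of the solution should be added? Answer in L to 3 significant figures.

2.53 L

Volume: 89,800 US gal × 3.785 L/gal = 339,893 L.
[OCl⁻]/[HOCl] = 10^(pH − pKa) = 10^(7.37 − 7.41) = 0.912; fraction as HOCl = 1/(1 + 0.912) = 0.523.
Free chlorine required for 0.89 ppm HOCl: 0.89 / 0.523 = 1.702 ppm.
FC to add: 1.702 − 0.5 = 1.202 mg/L as Cl₂.
Cl₂ equivalent: 1.202 mg/L × 339,893 L = 408.4 g.
Product at 14.7% available Cl: 408.4 / 0.147 = 2779 g.
Volume: 2779 g ÷ 1.1 g/mL = 2526 mL.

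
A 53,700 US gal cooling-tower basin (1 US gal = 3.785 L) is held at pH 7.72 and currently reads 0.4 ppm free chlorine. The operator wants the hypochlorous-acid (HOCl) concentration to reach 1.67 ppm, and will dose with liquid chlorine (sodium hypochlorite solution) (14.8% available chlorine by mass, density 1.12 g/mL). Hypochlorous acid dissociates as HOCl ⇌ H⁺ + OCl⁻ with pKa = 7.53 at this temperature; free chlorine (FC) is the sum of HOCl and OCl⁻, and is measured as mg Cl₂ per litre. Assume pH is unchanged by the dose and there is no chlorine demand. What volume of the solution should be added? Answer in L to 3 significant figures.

4.73 L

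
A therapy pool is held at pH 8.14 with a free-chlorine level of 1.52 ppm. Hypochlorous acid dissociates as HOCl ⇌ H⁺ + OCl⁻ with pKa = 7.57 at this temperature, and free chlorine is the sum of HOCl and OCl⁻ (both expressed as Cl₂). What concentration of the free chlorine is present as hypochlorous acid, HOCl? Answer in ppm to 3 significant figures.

[OCl⁻]/[HOCl] = 10^(pH − pKa) = 10^(8.14 − 7.57) = 10^0.57 = 3.715.
Fraction as HOCl = 1 / (1 + 3.715) = 0.2121.
HOCl = 0.2121 × 1.52 ppm = 0.3224 ppm.

0.322 ppm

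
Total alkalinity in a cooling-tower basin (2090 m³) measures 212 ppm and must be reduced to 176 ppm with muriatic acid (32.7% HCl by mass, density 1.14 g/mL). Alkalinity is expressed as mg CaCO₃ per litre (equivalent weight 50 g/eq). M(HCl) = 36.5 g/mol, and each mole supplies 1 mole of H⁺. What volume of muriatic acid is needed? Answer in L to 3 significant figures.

147 L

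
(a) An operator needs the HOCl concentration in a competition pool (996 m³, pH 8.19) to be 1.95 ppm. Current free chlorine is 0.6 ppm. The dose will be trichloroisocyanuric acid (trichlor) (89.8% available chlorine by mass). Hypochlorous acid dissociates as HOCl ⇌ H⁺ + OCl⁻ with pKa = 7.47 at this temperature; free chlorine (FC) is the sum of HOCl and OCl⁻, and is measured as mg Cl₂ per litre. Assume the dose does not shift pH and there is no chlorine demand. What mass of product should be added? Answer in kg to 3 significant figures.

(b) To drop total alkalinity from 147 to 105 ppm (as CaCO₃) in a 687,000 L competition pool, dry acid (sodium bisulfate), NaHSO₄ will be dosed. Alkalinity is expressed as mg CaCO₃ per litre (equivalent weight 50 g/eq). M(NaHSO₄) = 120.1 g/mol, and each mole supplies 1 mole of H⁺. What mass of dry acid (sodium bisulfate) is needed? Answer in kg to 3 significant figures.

(a) 12.8 kg; (b) 69.3 kg

(a) Volume: 996 m³ = 996,000 L.
(a) [OCl⁻]/[HOCl] = 10^(pH − pKa) = 10^(8.19 − 7.47) = 5.248; fraction as HOCl = 1/(1 + 5.248) = 0.16.
(a) Free chlorine required for 1.95 ppm HOCl: 1.95 / 0.16 = 12.18 ppm.
(a) FC to add: 12.18 − 0.6 = 11.58 mg/L as Cl₂.
(a) Cl₂ equivalent: 11.58 mg/L × 996,000 L = 11,540 g.
(a) Product at 89.8% available Cl: 11,540 / 0.898 = 12,850 g.

(b) Alkalinity to neutralize: (147 − 105) = 42 mg/L as CaCO₃ × 687,000 L = 28,850 g as CaCO₃.
(b) Equivalents of H⁺ required: 28,850 ÷ 50 g/eq = 577.1 eq = 577.1 mol NaHSO₄.
(b) Mass of NaHSO₄: 577.1 × 120.1 = 69,310 g.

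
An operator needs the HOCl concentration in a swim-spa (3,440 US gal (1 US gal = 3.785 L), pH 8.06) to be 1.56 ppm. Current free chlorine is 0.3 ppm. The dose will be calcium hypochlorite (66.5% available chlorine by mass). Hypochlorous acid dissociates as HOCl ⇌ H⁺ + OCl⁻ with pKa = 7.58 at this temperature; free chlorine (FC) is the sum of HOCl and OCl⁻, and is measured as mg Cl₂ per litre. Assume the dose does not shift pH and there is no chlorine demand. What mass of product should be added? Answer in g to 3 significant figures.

117 g

Volume: 3,440 US gal × 3.785 L/gal = 13,020 L.
[OCl⁻]/[HOCl] = 10^(pH − pKa) = 10^(8.06 − 7.58) = 3.02; fraction as HOCl = 1/(1 + 3.02) = 0.2488.
Free chlorine required for 1.56 ppm HOCl: 1.56 / 0.2488 = 6.271 ppm.
FC to add: 6.271 − 0.3 = 5.971 mg/L as Cl₂.
Cl₂ equivalent: 5.971 mg/L × 13,020 L = 77.75 g.
Product at 66.5% available Cl: 77.75 / 0.665 = 116.9 g.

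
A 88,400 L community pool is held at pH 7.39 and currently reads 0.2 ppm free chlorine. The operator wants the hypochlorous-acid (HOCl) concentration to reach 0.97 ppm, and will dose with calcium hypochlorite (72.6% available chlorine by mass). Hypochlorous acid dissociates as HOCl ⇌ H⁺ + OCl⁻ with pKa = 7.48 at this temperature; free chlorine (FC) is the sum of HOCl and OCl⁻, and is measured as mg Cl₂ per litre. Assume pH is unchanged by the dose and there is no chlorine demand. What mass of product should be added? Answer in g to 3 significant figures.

[OCl⁻]/[HOCl] = 10^(pH − pKa) = 10^(7.39 − 7.48) = 0.8128; fraction as HOCl = 1/(1 + 0.8128) = 0.5516.
Free chlorine required for 0.97 ppm HOCl: 0.97 / 0.5516 = 1.758 ppm.
FC to add: 1.758 − 0.2 = 1.558 mg/L as Cl₂.
Cl₂ equivalent: 1.558 mg/L × 88,400 L = 137.8 g.
Product at 72.6% available Cl: 137.8 / 0.726 = 189.8 g.

190 g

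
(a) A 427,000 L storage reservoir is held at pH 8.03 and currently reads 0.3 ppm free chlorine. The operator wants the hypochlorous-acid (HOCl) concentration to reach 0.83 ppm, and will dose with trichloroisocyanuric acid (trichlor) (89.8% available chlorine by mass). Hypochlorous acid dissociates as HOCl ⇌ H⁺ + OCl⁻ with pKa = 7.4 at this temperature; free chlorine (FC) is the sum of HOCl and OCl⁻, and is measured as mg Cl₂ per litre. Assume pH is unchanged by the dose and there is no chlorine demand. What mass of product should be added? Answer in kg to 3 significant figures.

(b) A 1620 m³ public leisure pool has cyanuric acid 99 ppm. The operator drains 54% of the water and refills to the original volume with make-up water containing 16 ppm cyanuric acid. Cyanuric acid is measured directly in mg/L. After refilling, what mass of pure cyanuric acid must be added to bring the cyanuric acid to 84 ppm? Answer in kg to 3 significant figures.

(a) 1.94 kg; (b) 48.3 kg

(a) [OCl⁻]/[HOCl] = 10^(pH − pKa) = 10^(8.03 − 7.4) = 4.266; fraction as HOCl = 1/(1 + 4.266) = 0.1899.
(a) Free chlorine required for 0.83 ppm HOCl: 0.83 / 0.1899 = 4.371 ppm.
(a) FC to add: 4.371 − 0.3 = 4.071 mg/L as Cl₂.
(a) Cl₂ equivalent: 4.071 mg/L × 427,000 L = 1738 g.
(a) Product at 89.8% available Cl: 1738 / 0.898 = 1936 g.

(b) Volume: 1620 m³ = 1,620,000 L.
(b) After draining 54% and refilling: 99 × 0.46 + 16 × 0.54 = 54.18 ppm.
(b) Deficit to target: 84 − 54.18 = 29.82 mg/L.
(b) Mass: 29.82 mg/L × 1,620,000 L = 48,310 g cyanuric acid.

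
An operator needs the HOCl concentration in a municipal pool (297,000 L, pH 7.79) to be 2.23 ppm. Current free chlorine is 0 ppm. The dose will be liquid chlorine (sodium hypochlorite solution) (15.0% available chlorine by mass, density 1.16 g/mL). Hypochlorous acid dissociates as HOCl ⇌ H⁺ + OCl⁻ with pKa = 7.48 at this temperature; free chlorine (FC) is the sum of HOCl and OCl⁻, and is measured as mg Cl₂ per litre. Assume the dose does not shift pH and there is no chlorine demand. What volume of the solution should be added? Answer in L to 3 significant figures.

[OCl⁻]/[HOCl] = 10^(pH − pKa) = 10^(7.79 − 7.48) = 2.042; fraction as HOCl = 1/(1 + 2.042) = 0.3288.
Free chlorine required for 2.23 ppm HOCl: 2.23 / 0.3288 = 6.783 ppm.
FC to add: 6.783 − 0 = 6.783 mg/L as Cl₂.
Cl₂ equivalent: 6.783 mg/L × 297,000 L = 2015 g.
Product at 15.0% available Cl: 2015 / 0.15 = 13,430 g.
Volume: 13,430 g ÷ 1.16 g/mL = 11,580 mL.

11.6 L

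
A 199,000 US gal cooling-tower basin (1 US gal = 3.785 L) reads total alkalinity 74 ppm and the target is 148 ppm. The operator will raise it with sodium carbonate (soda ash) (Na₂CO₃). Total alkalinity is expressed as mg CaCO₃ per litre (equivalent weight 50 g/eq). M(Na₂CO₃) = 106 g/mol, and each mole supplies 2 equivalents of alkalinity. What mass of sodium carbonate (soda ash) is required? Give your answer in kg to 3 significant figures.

Volume: 199,000 US gal × 3.785 L/gal = 753,215 L.
Alkalinity to add: (148 − 74) = 74 mg/L as CaCO₃ × 753,215 L = 55,740 g as CaCO₃.
Equivalents: 55,740 g ÷ 50 g/eq = 1115 eq.
Each mole of Na₂CO₃ supplies 2 eq, so 1115 / 2 = 557.4 mol.
Mass: 557.4 mol × 106 g/mol = 59,080 g.

59.1 kg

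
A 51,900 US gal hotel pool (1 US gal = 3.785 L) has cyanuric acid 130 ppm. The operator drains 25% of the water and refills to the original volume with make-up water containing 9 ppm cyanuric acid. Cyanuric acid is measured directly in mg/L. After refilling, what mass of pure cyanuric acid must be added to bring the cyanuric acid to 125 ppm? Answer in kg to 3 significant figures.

Volume: 51,900 US gal × 3.785 L/gal = 196,442 L.
After draining 25% and refilling: 130 × 0.75 + 9 × 0.25 = 99.75 ppm.
Deficit to target: 125 − 99.75 = 25.25 mg/L.
Mass: 25.25 mg/L × 196,442 L = 4960 g cyanuric acid.

4.96 kg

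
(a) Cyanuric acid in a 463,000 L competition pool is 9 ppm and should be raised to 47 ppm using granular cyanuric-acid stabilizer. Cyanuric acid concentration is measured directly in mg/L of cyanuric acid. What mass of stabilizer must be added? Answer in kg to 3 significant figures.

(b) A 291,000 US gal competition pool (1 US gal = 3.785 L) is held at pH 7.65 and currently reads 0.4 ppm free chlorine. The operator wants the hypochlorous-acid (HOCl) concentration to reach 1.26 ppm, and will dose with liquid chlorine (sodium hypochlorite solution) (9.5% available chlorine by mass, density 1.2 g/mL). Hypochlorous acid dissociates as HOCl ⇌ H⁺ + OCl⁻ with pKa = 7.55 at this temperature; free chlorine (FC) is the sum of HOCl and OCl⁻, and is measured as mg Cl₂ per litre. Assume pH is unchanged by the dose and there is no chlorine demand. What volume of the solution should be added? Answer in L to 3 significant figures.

(a) CYA to add: (47 − 9) = 38 mg/L × 463,000 L = 17,590 g cyanuric acid.

(b) Volume: 291,000 US gal × 3.785 L/gal = 1,101,435 L.
(b) [OCl⁻]/[HOCl] = 10^(pH − pKa) = 10^(7.65 − 7.55) = 1.259; fraction as HOCl = 1/(1 + 1.259) = 0.4427.
(b) Free chlorine required for 1.26 ppm HOCl: 1.26 / 0.4427 = 2.846 ppm.
(b) FC to add: 2.846 − 0.4 = 2.446 mg/L as Cl₂.
(b) Cl₂ equivalent: 2.446 mg/L × 1,101,435 L = 2694 g.
(b) Product at 9.5% available Cl: 2694 / 0.095 = 28,360 g.
(b) Volume: 28,360 g ÷ 1.2 g/mL = 23,630 mL.

(a) 17.6 kg; (b) 23.6 L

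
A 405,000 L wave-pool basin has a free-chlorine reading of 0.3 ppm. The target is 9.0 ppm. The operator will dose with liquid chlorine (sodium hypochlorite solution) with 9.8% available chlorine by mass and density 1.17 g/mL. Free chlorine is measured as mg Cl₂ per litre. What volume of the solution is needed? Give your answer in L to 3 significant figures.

30.7 L

Chlorine deficit: 9.0 − 0.3 = 8.7 ppm = 8.7 mg/L as Cl₂.
Cl₂ equivalent needed: 8.7 mg/L × 405,000 L = 3,523,000 mg = 3523 g.
Product at 9.8% available chlorine: 3523 / 0.098 = 35,950 g.
Volume at density 1.17 g/mL: 35,950 g ÷ 1.17 g/mL = 30,730 mL.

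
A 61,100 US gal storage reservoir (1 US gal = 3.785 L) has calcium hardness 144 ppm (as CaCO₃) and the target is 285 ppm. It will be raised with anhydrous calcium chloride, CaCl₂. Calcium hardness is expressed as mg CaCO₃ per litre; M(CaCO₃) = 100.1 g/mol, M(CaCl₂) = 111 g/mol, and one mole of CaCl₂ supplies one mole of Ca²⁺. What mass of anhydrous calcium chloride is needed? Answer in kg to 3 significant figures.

Volume: 61,100 US gal × 3.785 L/gal = 231,264 L.
Hardness to add: (285 − 144) = 141 mg/L as CaCO₃ × 231,264 L = 32,610 g as CaCO₃.
Moles of Ca²⁺ (1 mol Ca²⁺ ≡ 1 mol CaCO₃): 32,610 / 100.1 g/mol = 325.8 mol.
Mass of CaCl₂: 325.8 × 111 = 36,160 g.

36.2 kg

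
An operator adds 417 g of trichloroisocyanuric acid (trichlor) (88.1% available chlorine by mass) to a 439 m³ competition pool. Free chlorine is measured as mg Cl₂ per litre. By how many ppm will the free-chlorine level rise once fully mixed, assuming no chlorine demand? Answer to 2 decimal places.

Volume: 439 m³ = 439,000 L.
Available chlorine delivered: 417 g × 0.881 = 367.4 g as Cl₂.
Concentration rise: 367.4 g / 439,000 L = 0.8368 mg/L = 0.84 ppm.

0.84 ppm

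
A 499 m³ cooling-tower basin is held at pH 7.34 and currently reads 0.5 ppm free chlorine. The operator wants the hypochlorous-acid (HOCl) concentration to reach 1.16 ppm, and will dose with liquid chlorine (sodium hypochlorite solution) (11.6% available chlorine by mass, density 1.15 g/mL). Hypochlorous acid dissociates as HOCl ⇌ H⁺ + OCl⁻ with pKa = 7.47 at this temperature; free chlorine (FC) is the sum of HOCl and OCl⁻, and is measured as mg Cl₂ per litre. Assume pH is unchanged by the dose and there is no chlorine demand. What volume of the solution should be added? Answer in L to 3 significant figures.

5.69 L

Volume: 499 m³ = 499,000 L.
[OCl⁻]/[HOCl] = 10^(pH − pKa) = 10^(7.34 − 7.47) = 0.7413; fraction as HOCl = 1/(1 + 0.7413) = 0.5743.
Free chlorine required for 1.16 ppm HOCl: 1.16 / 0.5743 = 2.02 ppm.
FC to add: 2.02 − 0.5 = 1.52 mg/L as Cl₂.
Cl₂ equivalent: 1.52 mg/L × 499,000 L = 758.4 g.
Product at 11.6% available Cl: 758.4 / 0.116 = 6538 g.
Volume: 6538 g ÷ 1.15 g/mL = 5685 mL.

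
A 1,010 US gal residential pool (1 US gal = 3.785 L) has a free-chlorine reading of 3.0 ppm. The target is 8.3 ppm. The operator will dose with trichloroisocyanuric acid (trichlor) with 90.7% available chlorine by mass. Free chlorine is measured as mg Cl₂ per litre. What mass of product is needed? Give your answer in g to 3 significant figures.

22.3 g

Volume: 1,010 US gal × 3.785 L/gal = 3,823 L.
Chlorine deficit: 8.3 − 3.0 = 5.3 ppm = 5.3 mg/L as Cl₂.
Cl₂ equivalent needed: 5.3 mg/L × 3,823 L = 20,260 mg = 20.26 g.
Product at 90.7% available chlorine: 20.26 / 0.907 = 22.34 g.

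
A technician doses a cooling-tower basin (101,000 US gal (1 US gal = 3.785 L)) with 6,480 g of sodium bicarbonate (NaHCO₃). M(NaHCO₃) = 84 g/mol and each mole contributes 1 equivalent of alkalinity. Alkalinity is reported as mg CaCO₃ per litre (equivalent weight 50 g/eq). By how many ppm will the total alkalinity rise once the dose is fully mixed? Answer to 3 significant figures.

Volume: 101,000 US gal × 3.785 L/gal = 382,285 L.
Moles of NaHCO₃: 6,480 g ÷ 84 g/mol = 77.14 mol → 77.14 eq of alkalinity.
As CaCO₃: 77.14 eq × 50 g/eq = 3857 g.
Rise: 3857 g / 382,285 L × 1000 = 10.09 mg/L.

10.1 ppm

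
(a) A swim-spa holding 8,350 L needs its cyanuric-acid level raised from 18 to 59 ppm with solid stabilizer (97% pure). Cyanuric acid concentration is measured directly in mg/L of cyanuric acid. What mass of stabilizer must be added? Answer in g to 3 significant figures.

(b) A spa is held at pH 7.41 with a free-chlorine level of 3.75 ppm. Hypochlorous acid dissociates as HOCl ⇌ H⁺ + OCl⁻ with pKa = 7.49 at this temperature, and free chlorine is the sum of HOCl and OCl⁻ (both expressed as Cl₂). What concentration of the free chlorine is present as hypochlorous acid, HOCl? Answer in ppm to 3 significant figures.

(a) CYA to add: (59 − 18) = 41 mg/L × 8,350 L = 342.4 g cyanuric acid.
(a) At 97% purity: 342.4 / 0.97 = 352.9 g product.

(b) [OCl⁻]/[HOCl] = 10^(pH − pKa) = 10^(7.41 − 7.49) = 10^-0.08 = 0.8318.
(b) Fraction as HOCl = 1 / (1 + 0.8318) = 0.5459.
(b) HOCl = 0.5459 × 3.75 ppm = 2.047 ppm.

(a) 353 g; (b) 2.05 ppm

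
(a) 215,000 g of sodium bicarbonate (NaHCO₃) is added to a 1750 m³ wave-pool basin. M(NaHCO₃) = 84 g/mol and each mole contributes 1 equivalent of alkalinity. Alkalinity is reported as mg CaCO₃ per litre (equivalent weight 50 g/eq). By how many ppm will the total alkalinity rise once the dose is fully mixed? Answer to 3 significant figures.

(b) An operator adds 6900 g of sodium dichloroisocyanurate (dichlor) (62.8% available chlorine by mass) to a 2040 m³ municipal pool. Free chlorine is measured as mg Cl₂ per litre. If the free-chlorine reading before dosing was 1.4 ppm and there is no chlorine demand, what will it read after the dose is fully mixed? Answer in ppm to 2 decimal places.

(a) 73.1 ppm; (b) 3.52 ppm

(a) Volume: 1750 m³ = 1,750,000 L.
(a) Moles of NaHCO₃: 215,000 g ÷ 84 g/mol = 2560 mol → 2560 eq of alkalinity.
(a) As CaCO₃: 2560 eq × 50 g/eq = 128,000 g.
(a) Rise: 128,000 g / 1,750,000 L × 1000 = 73.13 mg/L.

(b) Volume: 2040 m³ = 2,040,000 L.
(b) Available chlorine delivered: 6900 g × 0.628 = 4333 g as Cl₂.
(b) Concentration rise: 4333 g / 2,040,000 L = 2.124 mg/L = 2.12 ppm.
(b) Final FC: 1.4 + 2.12 = 3.52 ppm.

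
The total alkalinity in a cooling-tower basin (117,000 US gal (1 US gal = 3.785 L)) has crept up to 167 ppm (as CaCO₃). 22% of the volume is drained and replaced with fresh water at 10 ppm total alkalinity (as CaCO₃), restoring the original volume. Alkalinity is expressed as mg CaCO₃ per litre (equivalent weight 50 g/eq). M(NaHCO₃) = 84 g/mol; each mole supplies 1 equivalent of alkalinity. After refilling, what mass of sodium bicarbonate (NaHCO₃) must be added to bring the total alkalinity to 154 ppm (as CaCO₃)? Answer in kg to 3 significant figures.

Volume: 117,000 US gal × 3.785 L/gal = 442,845 L.
After draining 22% and refilling: 167 × 0.78 + 10 × 0.22 = 132.46 ppm.
Deficit to target: 154 − 132.46 = 21.54 mg/L.
As CaCO₃: 21.54 mg/L × 442,845 L = 9539 g; ÷ 50 g/eq ÷ 1 = 190.8 mol NaHCO₃.
Mass: 190.8 × 84 = 16,030 g.

16.0 kg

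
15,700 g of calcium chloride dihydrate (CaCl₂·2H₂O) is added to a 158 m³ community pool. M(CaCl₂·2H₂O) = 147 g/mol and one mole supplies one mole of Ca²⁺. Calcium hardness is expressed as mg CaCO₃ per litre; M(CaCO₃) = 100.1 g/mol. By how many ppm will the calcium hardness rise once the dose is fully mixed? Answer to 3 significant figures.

Volume: 158 m³ = 158,000 L.
Moles of Ca²⁺: 15,700 g ÷ 147 g/mol = 106.8 mol.
As CaCO₃: 106.8 mol × 100.1 g/mol = 10,690 g.
Rise: 10,690 g / 158,000 L × 1000 = 67.66 mg/L.

67.7 ppm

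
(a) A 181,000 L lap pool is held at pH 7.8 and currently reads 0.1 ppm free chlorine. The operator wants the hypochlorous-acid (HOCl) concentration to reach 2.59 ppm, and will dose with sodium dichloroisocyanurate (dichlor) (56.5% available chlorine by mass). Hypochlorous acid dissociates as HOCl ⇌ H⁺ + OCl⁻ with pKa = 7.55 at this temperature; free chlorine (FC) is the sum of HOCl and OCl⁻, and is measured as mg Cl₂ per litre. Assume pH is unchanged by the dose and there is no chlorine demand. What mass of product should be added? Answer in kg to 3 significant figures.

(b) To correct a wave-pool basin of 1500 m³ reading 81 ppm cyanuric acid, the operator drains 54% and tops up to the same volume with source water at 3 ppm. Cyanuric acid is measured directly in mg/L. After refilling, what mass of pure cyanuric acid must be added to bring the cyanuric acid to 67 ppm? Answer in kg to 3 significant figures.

(a) [OCl⁻]/[HOCl] = 10^(pH − pKa) = 10^(7.8 − 7.55) = 1.778; fraction as HOCl = 1/(1 + 1.778) = 0.3599.
(a) Free chlorine required for 2.59 ppm HOCl: 2.59 / 0.3599 = 7.196 ppm.
(a) FC to add: 7.196 − 0.1 = 7.096 mg/L as Cl₂.
(a) Cl₂ equivalent: 7.096 mg/L × 181,000 L = 1284 g.
(a) Product at 56.5% available Cl: 1284 / 0.565 = 2273 g.

(b) Volume: 1500 m³ = 1,500,000 L.
(b) After draining 54% and refilling: 81 × 0.46 + 3 × 0.54 = 38.88 ppm.
(b) Deficit to target: 67 − 38.88 = 28.12 mg/L.
(b) Mass: 28.12 mg/L × 1,500,000 L = 42,180 g cyanuric acid.

(a) 2.27 kg; (b) 42.2 kg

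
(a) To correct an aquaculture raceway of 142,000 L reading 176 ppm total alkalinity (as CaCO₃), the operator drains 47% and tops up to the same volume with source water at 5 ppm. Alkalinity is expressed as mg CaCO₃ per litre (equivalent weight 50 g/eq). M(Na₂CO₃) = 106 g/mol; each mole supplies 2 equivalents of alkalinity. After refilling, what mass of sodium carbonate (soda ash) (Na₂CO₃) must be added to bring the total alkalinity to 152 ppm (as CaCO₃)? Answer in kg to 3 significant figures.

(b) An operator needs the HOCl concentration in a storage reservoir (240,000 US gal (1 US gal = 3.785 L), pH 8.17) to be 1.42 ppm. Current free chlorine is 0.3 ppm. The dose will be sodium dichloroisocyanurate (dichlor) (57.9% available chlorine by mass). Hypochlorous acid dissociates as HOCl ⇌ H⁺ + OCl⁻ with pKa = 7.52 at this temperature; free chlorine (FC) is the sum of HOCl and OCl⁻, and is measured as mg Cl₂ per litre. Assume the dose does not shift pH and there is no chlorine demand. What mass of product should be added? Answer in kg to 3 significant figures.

(a) 8.48 kg; (b) 11.7 kg

(a) After draining 47% and refilling: 176 × 0.53 + 5 × 0.47 = 95.63 ppm.
(a) Deficit to target: 152 − 95.63 = 56.37 mg/L.
(a) As CaCO₃: 56.37 mg/L × 142,000 L = 8005 g; ÷ 50 g/eq ÷ 2 = 80.05 mol Na₂CO₃.
(a) Mass: 80.05 × 106 = 8485 g.

(b) Volume: 240,000 US gal × 3.785 L/gal = 908,400 L.
(b) [OCl⁻]/[HOCl] = 10^(pH − pKa) = 10^(8.17 − 7.52) = 4.467; fraction as HOCl = 1/(1 + 4.467) = 0.1829.
(b) Free chlorine required for 1.42 ppm HOCl: 1.42 / 0.1829 = 7.763 ppm.
(b) FC to add: 7.763 − 0.3 = 7.463 mg/L as Cl₂.
(b) Cl₂ equivalent: 7.463 mg/L × 908,400 L = 6779 g.
(b) Product at 57.9% available Cl: 6779 / 0.579 = 11,710 g.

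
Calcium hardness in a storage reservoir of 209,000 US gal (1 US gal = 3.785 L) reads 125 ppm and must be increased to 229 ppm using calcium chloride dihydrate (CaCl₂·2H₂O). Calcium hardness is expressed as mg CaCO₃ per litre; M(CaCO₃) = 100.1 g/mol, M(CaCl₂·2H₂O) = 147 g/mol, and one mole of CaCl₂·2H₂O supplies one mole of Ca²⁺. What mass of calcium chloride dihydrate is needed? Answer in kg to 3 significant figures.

121 kg

Volume: 209,000 US gal × 3.785 L/gal = 791,065 L.
Hardness to add: (229 − 125) = 104 mg/L as CaCO₃ × 791,065 L = 82,270 g as CaCO₃.
Moles of Ca²⁺ (1 mol Ca²⁺ ≡ 1 mol CaCO₃): 82,270 / 100.1 g/mol = 821.9 mol.
Mass of CaCl₂·2H₂O: 821.9 × 147 = 120,800 g.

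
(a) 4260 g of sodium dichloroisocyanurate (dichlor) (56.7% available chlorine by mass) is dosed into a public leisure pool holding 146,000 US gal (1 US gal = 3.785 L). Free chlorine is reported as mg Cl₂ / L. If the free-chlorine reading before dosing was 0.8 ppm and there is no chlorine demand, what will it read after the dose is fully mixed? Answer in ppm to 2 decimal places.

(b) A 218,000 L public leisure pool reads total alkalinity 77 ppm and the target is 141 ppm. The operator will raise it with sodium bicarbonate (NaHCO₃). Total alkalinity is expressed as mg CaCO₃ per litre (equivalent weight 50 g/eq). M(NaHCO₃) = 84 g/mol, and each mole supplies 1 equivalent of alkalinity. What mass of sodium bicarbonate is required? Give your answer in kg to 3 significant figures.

(a) Volume: 146,000 US gal × 3.785 L/gal = 552,610 L.
(a) Available chlorine delivered: 4260 g × 0.567 = 2415 g as Cl₂.
(a) Concentration rise: 2415 g / 552,610 L = 4.371 mg/L = 4.37 ppm.
(a) Final FC: 0.8 + 4.37 = 5.17 ppm.

(b) Alkalinity to add: (141 − 77) = 64 mg/L as CaCO₃ × 218,000 L = 13,950 g as CaCO₃.
(b) Equivalents: 13,950 g ÷ 50 g/eq = 279 eq.
(b) NaHCO₃ supplies 1 eq per mole → 279 mol.
(b) Mass: 279 mol × 84 g/mol = 23,440 g.

(a) 5.17 ppm; (b) 23.4 kg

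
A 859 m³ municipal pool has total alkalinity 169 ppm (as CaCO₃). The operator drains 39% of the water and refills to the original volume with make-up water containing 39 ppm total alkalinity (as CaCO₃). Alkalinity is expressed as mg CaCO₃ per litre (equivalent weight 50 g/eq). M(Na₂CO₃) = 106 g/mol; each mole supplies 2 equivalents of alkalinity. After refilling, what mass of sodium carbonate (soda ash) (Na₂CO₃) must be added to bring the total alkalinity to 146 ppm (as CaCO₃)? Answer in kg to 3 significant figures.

25.2 kg

Volume: 859 m³ = 859,000 L.
After draining 39% and refilling: 169 × 0.61 + 39 × 0.39 = 118.3 ppm.
Deficit to target: 146 − 118.3 = 27.7 mg/L.
As CaCO₃: 27.7 mg/L × 859,000 L = 23,790 g; ÷ 50 g/eq ÷ 2 = 237.9 mol Na₂CO₃.
Mass: 237.9 × 106 = 25,220 g.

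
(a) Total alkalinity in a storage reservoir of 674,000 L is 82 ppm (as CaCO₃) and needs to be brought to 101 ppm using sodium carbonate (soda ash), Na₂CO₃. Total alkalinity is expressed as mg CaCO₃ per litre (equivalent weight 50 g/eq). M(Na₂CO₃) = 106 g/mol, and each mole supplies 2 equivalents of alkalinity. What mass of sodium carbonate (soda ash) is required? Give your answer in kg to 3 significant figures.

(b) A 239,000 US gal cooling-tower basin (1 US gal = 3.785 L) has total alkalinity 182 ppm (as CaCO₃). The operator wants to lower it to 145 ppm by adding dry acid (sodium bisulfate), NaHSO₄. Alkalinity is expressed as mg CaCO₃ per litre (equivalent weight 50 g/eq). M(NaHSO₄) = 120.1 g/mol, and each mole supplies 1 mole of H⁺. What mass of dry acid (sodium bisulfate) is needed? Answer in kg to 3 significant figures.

(a) Alkalinity to add: (101 − 82) = 19 mg/L as CaCO₃ × 674,000 L = 12,810 g as CaCO₃.
(a) Equivalents: 12,810 g ÷ 50 g/eq = 256.1 eq.
(a) Each mole of Na₂CO₃ supplies 2 eq, so 256.1 / 2 = 128.1 mol.
(a) Mass: 128.1 mol × 106 g/mol = 13,570 g.

(b) Volume: 239,000 US gal × 3.785 L/gal = 904,615 L.
(b) Alkalinity to neutralize: (182 − 145) = 37 mg/L as CaCO₃ × 904,615 L = 33,470 g as CaCO₃.
(b) Equivalents of H⁺ required: 33,470 ÷ 50 g/eq = 669.4 eq = 669.4 mol NaHSO₄.
(b) Mass of NaHSO₄: 669.4 × 120.1 = 80,400 g.

(a) 13.6 kg; (b) 80.4 kg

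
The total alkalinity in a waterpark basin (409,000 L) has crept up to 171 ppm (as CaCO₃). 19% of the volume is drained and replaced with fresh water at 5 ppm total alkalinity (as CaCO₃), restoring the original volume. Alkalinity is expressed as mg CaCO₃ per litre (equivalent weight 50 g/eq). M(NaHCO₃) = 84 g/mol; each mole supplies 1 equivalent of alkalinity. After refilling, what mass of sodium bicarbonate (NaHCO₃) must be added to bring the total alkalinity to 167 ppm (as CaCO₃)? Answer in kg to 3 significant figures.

18.9 kg

After draining 19% and refilling: 171 × 0.81 + 5 × 0.19 = 139.46 ppm.
Deficit to target: 167 − 139.46 = 27.54 mg/L.
As CaCO₃: 27.54 mg/L × 409,000 L = 11,260 g; ÷ 50 g/eq ÷ 1 = 225.3 mol NaHCO₃.
Mass: 225.3 × 84 = 18,920 g.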